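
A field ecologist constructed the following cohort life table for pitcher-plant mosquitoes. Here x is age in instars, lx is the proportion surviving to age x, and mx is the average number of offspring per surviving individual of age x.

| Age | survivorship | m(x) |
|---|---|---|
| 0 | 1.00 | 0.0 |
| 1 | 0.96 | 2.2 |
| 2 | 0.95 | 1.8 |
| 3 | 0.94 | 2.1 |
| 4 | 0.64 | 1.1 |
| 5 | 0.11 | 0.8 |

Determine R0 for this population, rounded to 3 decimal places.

6.588

lx·mx by age: 0, 2.112, 1.71, 1.974, 0.704, 0.088
R0 = Σ lx·mx = 6.588 → 6.588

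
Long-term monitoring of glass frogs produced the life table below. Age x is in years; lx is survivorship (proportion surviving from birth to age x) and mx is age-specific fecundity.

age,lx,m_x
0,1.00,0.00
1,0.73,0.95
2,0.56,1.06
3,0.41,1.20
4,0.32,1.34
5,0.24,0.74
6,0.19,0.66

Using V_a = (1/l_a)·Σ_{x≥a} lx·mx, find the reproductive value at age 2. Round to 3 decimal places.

lx·mx for x ≥ 2: 0.5936, 0.492, 0.4288, 0.1776, 0.1254 → sum = 1.8174
V_2 = 1.8174 / l_2 = 1.8174 / 0.56 = 3.245357… → 3.245

3.245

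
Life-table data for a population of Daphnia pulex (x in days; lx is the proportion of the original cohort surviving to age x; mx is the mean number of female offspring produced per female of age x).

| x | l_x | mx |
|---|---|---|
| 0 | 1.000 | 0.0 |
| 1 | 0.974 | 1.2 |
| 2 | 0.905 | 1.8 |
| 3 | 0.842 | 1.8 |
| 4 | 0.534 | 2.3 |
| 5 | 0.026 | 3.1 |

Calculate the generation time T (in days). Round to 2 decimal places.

2.54

lx·mx: 0, 1.1688, 1.629, 1.5156, 1.2282, 0.0806 → R0 = 5.6222
x·lx·mx: 0, 1.1688, 3.258, 4.5468, 4.9128, 0.403 → Σ = 14.2894
T = 14.2894 / 5.6222 = 2.541603… → 2.54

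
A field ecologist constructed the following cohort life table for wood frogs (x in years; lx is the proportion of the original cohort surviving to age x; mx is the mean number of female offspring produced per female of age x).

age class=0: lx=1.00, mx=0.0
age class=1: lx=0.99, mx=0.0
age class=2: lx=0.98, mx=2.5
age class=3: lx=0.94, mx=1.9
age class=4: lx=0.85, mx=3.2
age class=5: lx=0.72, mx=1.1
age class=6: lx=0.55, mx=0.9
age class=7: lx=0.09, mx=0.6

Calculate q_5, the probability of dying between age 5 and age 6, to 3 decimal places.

q_5 = (l_5 − l_6) / l_5 = (0.72 − 0.55) / 0.72
     = 0.17 / 0.72 = 0.236111… → 0.236

0.236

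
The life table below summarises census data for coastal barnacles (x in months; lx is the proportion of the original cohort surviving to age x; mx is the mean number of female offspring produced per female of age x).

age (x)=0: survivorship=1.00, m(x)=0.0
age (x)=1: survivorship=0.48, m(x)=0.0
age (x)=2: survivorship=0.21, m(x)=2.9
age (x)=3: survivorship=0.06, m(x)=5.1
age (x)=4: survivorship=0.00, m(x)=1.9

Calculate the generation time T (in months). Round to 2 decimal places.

2.33

lx·mx: 0, 0, 0.609, 0.306, 0 → R0 = 0.915
x·lx·mx: 0, 0, 1.218, 0.918, 0 → Σ = 2.136
T = 2.136 / 0.915 = 2.334426… → 2.33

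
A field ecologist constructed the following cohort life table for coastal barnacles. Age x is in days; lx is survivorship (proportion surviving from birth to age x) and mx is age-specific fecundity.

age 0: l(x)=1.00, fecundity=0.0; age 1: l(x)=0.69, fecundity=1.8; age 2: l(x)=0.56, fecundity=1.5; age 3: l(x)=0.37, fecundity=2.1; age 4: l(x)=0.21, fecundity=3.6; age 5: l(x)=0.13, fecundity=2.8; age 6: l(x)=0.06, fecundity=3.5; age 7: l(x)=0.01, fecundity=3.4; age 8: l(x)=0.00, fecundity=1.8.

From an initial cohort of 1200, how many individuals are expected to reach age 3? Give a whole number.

Expected survivors = N0 · l_3 = 1200 × 0.37 = 444 → 444

444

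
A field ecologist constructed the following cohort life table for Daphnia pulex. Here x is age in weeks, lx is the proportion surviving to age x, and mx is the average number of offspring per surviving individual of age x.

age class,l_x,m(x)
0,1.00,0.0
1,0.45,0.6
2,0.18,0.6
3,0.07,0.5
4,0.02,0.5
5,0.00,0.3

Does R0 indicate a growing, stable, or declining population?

R0 = Σ lx·mx = 0 + 0.27 + 0.108 + 0.035 + 0.01 + 0 = 0.423
R0 < 1, so the population is declining.

declining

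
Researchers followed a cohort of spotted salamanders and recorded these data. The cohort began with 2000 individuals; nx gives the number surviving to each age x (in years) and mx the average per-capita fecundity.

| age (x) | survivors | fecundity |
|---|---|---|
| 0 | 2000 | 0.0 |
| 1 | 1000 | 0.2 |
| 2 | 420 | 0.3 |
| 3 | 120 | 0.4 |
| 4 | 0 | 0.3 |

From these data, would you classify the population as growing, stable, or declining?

lx = nx/n0 = nx/2000: 1, 0.5, 0.21, 0.06, 0
R0 = Σ lx·mx = 0 + 0.1 + 0.063 + 0.024 + 0 = 0.187
R0 < 1, so the population is declining.

declining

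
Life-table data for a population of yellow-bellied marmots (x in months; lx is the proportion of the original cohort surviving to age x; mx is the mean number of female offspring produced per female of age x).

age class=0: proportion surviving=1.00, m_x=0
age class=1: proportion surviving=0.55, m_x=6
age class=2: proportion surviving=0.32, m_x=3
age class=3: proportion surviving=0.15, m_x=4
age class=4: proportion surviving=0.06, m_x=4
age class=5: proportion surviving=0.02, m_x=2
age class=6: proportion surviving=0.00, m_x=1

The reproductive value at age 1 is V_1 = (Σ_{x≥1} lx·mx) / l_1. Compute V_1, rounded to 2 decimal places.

9.35

lx·mx for x ≥ 1: 3.3, 0.96, 0.6, 0.24, 0.04, 0 → sum = 5.14
V_1 = 5.14 / l_1 = 5.14 / 0.55 = 9.345455… → 9.35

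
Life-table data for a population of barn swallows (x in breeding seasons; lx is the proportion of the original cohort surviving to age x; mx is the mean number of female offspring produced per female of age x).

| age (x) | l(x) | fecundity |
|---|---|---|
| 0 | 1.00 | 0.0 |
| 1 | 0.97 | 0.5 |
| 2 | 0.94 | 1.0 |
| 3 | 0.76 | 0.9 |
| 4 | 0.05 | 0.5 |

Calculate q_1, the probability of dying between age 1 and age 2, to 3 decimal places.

0.031

q_1 = (l_1 − l_2) / l_1 = (0.97 − 0.94) / 0.97
     = 0.03 / 0.97 = 0.030928… → 0.031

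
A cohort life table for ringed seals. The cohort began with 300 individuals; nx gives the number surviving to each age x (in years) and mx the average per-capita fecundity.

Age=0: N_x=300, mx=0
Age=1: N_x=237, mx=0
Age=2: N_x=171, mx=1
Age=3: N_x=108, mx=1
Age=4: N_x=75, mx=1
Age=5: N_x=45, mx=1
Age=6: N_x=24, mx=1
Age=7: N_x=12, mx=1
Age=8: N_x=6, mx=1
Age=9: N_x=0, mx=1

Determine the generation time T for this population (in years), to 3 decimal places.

3.327

lx = nx/n0 = nx/300: 1, 0.79, 0.57, 0.36, 0.25, 0.15, 0.08, 0.04, 0.02, 0
lx·mx: 0, 0, 0.57, 0.36, 0.25, 0.15, 0.08, 0.04, 0.02, 0 → R0 = 1.47
x·lx·mx: 0, 0, 1.14, 1.08, 1, 0.75, 0.48, 0.28, 0.16, 0 → Σ = 4.89
T = 4.89 / 1.47 = 3.326531… → 3.327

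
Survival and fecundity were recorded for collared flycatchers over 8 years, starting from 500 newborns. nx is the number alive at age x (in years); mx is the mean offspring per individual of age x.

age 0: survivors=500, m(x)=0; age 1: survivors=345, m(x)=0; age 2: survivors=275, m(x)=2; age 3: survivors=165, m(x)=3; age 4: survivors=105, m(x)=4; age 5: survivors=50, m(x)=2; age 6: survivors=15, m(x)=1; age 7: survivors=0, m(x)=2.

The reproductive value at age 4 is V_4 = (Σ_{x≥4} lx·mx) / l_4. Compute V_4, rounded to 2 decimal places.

5.10

lx = nx/n0 = nx/500: 1, 0.69, 0.55, 0.33, 0.21, 0.1, 0.03, 0
lx·mx for x ≥ 4: 0.84, 0.2, 0.03, 0 → sum = 1.07
V_4 = 1.07 / l_4 = 1.07 / 0.21 = 5.095238… → 5.10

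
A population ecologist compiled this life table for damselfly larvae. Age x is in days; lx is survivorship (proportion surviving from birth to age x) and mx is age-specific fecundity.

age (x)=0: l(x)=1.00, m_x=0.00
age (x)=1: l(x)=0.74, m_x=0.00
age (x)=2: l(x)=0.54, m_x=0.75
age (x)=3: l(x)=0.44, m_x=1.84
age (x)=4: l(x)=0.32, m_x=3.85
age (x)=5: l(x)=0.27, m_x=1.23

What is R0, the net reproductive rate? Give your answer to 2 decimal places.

lx·mx by age: 0, 0, 0.405, 0.8096, 1.232, 0.3321
R0 = Σ lx·mx = 2.7787 → 2.78

2.78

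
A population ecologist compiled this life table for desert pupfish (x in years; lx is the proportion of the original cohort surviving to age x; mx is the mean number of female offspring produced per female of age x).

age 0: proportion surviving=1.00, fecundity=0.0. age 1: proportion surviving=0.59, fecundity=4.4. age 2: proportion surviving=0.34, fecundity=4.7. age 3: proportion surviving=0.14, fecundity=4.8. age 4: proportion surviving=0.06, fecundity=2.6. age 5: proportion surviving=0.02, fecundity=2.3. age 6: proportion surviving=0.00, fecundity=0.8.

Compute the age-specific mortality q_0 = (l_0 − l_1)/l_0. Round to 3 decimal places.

0.410

q_0 = (l_0 − l_1) / l_0 = (1 − 0.59) / 1
     = 0.41 / 1 = 0.41 → 0.410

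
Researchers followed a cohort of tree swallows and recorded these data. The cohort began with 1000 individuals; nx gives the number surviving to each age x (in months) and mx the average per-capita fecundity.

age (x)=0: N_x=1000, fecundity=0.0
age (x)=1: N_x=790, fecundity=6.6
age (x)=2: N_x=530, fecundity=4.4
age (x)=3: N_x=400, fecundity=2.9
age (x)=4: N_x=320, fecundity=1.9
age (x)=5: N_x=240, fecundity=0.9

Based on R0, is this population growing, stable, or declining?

lx = nx/n0 = nx/1000: 1, 0.79, 0.53, 0.4, 0.32, 0.24
R0 = Σ lx·mx = 0 + 5.214 + 2.332 + 1.16 + 0.608 + 0.216 = 9.53
R0 > 1, so the population is growing.

growing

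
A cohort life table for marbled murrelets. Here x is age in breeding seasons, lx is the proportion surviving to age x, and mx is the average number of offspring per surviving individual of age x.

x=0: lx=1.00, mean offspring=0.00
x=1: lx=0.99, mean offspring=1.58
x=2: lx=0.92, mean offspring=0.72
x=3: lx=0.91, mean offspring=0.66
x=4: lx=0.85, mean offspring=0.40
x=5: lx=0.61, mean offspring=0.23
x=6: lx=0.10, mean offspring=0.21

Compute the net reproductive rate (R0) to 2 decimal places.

3.33

lx·mx by age: 0, 1.5642, 0.6624, 0.6006, 0.34, 0.1403, 0.021
R0 = Σ lx·mx = 3.3285 → 3.33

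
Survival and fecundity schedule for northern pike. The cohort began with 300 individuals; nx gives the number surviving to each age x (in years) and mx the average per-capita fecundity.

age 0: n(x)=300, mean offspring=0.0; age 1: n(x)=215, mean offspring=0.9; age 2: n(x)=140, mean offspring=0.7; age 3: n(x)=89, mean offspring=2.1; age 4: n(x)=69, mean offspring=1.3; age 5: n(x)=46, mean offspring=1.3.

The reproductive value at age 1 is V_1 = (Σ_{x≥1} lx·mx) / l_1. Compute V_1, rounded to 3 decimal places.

lx = nx/n0 = nx/300: 1, 0.71667…, 0.46667…, 0.29667…, 0.23, 0.15333…
lx·mx for x ≥ 1: 0.645…, 0.326667…, 0.623…, 0.299, 0.199333… → sum = 2.093…
V_1 = 2.093… / l_1 = 2.093… / 0.716667… = 2.920465… → 2.920

2.920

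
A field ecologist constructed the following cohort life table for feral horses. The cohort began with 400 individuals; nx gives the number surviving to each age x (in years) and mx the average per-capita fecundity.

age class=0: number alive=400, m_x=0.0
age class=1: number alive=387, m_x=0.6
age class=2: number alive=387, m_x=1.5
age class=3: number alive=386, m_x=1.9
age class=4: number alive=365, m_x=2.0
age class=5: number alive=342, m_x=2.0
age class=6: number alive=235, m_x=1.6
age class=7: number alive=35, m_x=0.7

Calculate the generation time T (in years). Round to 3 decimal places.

lx = nx/n0 = nx/400: 1, 0.9675, 0.9675, 0.965, 0.9125, 0.855, 0.5875, 0.0875
lx·mx: 0, 0.5805, 1.45125, 1.8335, 1.825, 1.71, 0.94, 0.06125 → R0 = 8.4015
x·lx·mx: 0, 0.5805, 2.9025, 5.5005, 7.3, 8.55, 5.64, 0.42875 → Σ = 30.90225
T = 30.90225 / 8.4015 = 3.678182… → 3.678

3.678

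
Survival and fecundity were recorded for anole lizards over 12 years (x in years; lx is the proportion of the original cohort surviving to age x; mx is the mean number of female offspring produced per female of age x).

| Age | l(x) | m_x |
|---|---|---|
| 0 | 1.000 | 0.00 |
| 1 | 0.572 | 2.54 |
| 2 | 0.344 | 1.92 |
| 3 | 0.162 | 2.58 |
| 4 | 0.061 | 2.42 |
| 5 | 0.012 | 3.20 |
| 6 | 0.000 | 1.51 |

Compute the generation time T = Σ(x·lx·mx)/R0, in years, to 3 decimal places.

1.770

lx·mx: 0, 1.45288, 0.66048, 0.41796, 0.14762, 0.0384, 0 → R0 = 2.71734
x·lx·mx: 0, 1.45288, 1.32096, 1.25388, 0.59048, 0.192, 0 → Σ = 4.8102
T = 4.8102 / 2.71734 = 1.770187… → 1.770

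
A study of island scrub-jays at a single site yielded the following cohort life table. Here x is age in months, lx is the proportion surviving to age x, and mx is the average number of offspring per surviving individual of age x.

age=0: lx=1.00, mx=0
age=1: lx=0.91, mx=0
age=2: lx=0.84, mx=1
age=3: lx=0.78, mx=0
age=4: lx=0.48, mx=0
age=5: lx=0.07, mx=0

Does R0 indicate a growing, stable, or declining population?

declining

R0 = Σ lx·mx = 0 + 0 + 0.84 + 0 + 0 + 0 = 0.84
R0 < 1, so the population is declining.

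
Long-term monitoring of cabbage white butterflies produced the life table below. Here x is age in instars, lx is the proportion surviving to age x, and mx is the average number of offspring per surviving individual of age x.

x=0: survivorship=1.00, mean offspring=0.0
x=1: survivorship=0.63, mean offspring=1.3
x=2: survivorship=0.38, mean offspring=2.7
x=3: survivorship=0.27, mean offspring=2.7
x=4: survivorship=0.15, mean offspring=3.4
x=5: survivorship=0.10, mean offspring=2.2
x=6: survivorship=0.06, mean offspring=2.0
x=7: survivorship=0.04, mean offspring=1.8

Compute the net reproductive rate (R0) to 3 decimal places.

lx·mx by age: 0, 0.819, 1.026, 0.729, 0.51, 0.22, 0.12, 0.072
R0 = Σ lx·mx = 3.496 → 3.496

3.496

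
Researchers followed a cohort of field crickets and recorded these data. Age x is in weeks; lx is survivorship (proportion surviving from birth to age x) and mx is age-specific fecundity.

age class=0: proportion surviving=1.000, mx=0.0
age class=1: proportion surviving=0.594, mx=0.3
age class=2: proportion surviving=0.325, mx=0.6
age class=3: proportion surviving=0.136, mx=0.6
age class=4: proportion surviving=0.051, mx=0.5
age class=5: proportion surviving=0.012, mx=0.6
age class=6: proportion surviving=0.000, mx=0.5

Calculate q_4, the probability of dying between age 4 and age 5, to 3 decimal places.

q_4 = (l_4 − l_5) / l_4 = (0.051 − 0.012) / 0.051
     = 0.039 / 0.051 = 0.764706… → 0.765

0.765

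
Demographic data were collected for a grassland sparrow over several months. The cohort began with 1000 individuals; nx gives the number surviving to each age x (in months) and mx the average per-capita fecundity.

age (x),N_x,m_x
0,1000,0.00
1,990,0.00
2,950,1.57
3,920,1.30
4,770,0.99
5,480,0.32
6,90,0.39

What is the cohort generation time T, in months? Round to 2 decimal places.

lx = nx/n0 = nx/1000: 1, 0.99, 0.95, 0.92, 0.77, 0.48, 0.09
lx·mx: 0, 0, 1.4915, 1.196, 0.7623, 0.1536, 0.0351 → R0 = 3.6385
x·lx·mx: 0, 0, 2.983, 3.588, 3.0492, 0.768, 0.2106 → Σ = 10.5988
T = 10.5988 / 3.6385 = 2.912959… → 2.91

2.91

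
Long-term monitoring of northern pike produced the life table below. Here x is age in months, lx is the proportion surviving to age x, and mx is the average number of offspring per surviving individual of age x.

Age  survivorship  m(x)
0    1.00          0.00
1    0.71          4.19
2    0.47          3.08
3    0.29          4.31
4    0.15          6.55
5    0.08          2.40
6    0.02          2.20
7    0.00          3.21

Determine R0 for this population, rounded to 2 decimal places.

6.89

lx·mx by age: 0, 2.9749, 1.4476, 1.2499, 0.9825, 0.192, 0.044, 0
R0 = Σ lx·mx = 6.8909 → 6.89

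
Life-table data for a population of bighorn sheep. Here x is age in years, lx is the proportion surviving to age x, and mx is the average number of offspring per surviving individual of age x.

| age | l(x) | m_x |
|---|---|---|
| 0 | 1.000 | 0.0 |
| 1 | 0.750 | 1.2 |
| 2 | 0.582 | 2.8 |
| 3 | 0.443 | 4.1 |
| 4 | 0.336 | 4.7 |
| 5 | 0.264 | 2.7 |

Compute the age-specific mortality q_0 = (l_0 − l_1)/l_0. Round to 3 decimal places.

q_0 = (l_0 − l_1) / l_0 = (1 − 0.75) / 1
     = 0.25 / 1 = 0.25 → 0.250

0.250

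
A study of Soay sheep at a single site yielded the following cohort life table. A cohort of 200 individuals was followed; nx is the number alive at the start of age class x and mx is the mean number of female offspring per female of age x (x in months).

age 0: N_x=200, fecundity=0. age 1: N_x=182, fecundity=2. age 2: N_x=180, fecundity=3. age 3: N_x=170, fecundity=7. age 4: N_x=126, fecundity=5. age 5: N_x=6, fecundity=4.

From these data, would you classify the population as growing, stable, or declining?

lx = nx/n0 = nx/200: 1, 0.91, 0.9, 0.85, 0.63, 0.03
R0 = Σ lx·mx = 0 + 1.82 + 2.7 + 5.95 + 3.15 + 0.12 = 13.74
R0 > 1, so the population is growing.

growing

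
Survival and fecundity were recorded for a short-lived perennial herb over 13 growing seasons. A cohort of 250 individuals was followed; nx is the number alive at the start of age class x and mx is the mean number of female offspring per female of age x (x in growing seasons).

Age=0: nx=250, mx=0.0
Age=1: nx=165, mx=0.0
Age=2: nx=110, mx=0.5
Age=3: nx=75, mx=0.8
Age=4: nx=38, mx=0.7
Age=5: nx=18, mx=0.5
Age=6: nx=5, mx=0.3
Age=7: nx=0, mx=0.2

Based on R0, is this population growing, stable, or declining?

declining

lx = nx/n0 = nx/250: 1, 0.66, 0.44, 0.3, 0.152, 0.072, 0.02, 0
R0 = Σ lx·mx = 0 + 0 + 0.22 + 0.24 + 0.1064 + 0.036 + 0.006 + 0 = 0.6084
R0 < 1, so the population is declining.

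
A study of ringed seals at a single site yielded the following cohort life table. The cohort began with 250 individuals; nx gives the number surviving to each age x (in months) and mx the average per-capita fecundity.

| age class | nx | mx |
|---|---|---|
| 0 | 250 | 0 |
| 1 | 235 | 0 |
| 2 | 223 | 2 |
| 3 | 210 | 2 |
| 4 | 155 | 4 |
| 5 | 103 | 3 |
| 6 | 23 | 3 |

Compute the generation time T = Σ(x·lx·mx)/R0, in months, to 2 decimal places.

3.54

lx = nx/n0 = nx/250: 1, 0.94, 0.892, 0.84, 0.62, 0.412, 0.092
lx·mx: 0, 0, 1.784, 1.68, 2.48, 1.236, 0.276 → R0 = 7.456
x·lx·mx: 0, 0, 3.568, 5.04, 9.92, 6.18, 1.656 → Σ = 26.364
T = 26.364 / 7.456 = 3.535944… → 3.54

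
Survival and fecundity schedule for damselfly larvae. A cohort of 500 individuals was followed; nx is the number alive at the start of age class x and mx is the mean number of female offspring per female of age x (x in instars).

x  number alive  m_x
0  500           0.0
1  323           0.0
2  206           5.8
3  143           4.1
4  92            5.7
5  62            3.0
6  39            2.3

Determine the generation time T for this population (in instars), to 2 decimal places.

lx = nx/n0 = nx/500: 1, 0.646, 0.412, 0.286, 0.184, 0.124, 0.078
lx·mx: 0, 0, 2.3896, 1.1726, 1.0488, 0.372, 0.1794 → R0 = 5.1624
x·lx·mx: 0, 0, 4.7792, 3.5178, 4.1952, 1.86, 1.0764 → Σ = 15.4286
T = 15.4286 / 5.1624 = 2.988649… → 2.99

2.99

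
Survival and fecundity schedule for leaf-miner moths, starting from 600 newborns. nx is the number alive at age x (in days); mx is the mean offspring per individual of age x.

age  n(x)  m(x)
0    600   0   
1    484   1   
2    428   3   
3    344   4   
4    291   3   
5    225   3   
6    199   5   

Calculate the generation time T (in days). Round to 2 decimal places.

3.52

lx = nx/n0 = nx/600: 1, 0.80667…, 0.71333…, 0.57333…, 0.485, 0.375, 0.33167…
lx·mx: 0, 0.806667…, 2.14…, 2.293333…, 1.455, 1.125, 1.658333… → R0 = 9.478333…
x·lx·mx: 0, 0.806667…, 4.28…, 6.88…, 5.82, 5.625, 9.95… → Σ = 33.361667…
T = 33.361667… / 9.478333… = 3.519782… → 3.52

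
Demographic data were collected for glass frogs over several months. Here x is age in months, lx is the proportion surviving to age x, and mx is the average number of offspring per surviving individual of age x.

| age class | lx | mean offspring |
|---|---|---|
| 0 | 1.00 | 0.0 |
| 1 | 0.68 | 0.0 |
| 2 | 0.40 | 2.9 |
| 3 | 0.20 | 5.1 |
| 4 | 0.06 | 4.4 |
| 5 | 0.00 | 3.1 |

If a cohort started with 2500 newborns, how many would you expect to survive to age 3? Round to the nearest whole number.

500

Expected survivors = N0 · l_3 = 2500 × 0.20 = 500 → 500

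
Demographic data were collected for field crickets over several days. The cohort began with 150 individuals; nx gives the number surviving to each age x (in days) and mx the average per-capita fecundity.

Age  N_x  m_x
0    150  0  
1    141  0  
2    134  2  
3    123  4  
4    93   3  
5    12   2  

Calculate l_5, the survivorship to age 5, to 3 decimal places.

0.080

l_5 = n_5/n_0 = 12/150 = 0.08 → 0.080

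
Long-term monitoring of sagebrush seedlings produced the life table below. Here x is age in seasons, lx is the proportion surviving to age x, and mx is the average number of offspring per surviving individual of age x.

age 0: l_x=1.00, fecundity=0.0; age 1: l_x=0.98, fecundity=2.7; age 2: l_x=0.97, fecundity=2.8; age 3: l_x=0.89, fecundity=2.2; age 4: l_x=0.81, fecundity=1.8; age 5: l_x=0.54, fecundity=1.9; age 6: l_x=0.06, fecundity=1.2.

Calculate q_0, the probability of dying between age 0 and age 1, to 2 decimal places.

0.02

q_0 = (l_0 − l_1) / l_0 = (1 − 0.98) / 1
     = 0.02 / 1 = 0.02 → 0.02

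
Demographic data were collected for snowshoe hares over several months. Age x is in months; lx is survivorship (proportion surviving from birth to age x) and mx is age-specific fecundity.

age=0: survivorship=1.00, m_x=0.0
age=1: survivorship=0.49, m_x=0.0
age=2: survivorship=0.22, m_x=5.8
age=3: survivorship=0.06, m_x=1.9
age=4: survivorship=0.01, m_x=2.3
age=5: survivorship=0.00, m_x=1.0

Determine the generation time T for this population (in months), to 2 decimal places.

lx·mx: 0, 0, 1.276, 0.114, 0.023, 0 → R0 = 1.413
x·lx·mx: 0, 0, 2.552, 0.342, 0.092, 0 → Σ = 2.986
T = 2.986 / 1.413 = 2.113234… → 2.11

2.11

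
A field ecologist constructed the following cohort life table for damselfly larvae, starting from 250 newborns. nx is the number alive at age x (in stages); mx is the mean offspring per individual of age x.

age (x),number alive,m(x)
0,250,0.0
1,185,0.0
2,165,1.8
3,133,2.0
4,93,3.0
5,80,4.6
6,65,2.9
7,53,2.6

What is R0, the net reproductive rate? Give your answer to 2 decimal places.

6.15

lx = nx/n0 = nx/250: 1, 0.74, 0.66, 0.532, 0.372, 0.32, 0.26, 0.212
lx·mx by age: 0, 0, 1.188, 1.064, 1.116, 1.472, 0.754, 0.5512
R0 = Σ lx·mx = 6.1452 → 6.15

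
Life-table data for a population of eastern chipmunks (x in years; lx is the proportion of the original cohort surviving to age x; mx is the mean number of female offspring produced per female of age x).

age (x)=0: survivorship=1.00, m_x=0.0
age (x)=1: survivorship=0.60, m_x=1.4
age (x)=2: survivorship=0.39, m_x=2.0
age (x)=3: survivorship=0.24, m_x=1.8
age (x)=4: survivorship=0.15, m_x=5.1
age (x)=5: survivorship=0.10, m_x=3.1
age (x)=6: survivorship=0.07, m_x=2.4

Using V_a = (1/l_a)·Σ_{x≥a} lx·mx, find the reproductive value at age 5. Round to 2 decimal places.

4.78

lx·mx for x ≥ 5: 0.31, 0.168 → sum = 0.478
V_5 = 0.478 / l_5 = 0.478 / 0.1 = 4.78 → 4.78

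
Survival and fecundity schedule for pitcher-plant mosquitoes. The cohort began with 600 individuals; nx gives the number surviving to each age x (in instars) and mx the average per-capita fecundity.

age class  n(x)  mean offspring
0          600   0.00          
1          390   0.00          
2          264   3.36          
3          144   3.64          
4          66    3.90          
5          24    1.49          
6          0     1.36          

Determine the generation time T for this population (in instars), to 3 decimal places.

2.673

lx = nx/n0 = nx/600: 1, 0.65, 0.44, 0.24, 0.11, 0.04, 0
lx·mx: 0, 0, 1.4784, 0.8736, 0.429, 0.0596, 0 → R0 = 2.8406
x·lx·mx: 0, 0, 2.9568, 2.6208, 1.716, 0.298, 0 → Σ = 7.5916
T = 7.5916 / 2.8406 = 2.672534… → 2.673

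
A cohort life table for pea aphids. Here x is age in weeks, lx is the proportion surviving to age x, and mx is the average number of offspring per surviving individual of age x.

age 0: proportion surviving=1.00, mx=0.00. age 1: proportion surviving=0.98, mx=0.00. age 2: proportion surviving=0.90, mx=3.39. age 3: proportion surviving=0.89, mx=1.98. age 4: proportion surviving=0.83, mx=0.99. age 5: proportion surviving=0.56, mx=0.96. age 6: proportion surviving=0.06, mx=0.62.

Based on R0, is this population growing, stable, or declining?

growing

R0 = Σ lx·mx = 0 + 0 + 3.051 + 1.7622 + 0.8217 + 0.5376 + 0.0372 = 6.2097
R0 > 1, so the population is growing.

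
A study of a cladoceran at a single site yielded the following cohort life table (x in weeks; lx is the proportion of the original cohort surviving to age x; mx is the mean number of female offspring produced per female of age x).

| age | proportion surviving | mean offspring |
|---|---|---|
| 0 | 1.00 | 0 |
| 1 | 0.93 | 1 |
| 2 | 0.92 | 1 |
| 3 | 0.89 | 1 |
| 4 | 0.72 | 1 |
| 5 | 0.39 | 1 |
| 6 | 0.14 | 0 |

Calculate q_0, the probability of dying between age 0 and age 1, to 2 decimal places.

q_0 = (l_0 − l_1) / l_0 = (1 − 0.93) / 1
     = 0.07 / 1 = 0.07 → 0.07

0.07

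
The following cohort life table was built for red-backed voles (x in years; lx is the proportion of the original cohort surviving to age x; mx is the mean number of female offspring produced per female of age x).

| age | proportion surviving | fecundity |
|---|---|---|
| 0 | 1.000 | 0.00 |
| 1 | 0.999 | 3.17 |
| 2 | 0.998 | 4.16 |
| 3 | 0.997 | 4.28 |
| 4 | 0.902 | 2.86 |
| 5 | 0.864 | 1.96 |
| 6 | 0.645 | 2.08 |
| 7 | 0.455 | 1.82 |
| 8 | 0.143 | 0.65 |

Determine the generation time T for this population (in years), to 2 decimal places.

lx·mx: 0, 3.16683, 4.15168, 4.26716, 2.57972, 1.69344, 1.3416, 0.8281, 0.09295 → R0 = 18.12148
x·lx·mx: 0, 3.16683, 8.30336, 12.80148, 10.31888, 8.4672, 8.0496, 5.7967, 0.7436 → Σ = 57.64765
T = 57.64765 / 18.12148 = 3.181178… → 3.18

3.18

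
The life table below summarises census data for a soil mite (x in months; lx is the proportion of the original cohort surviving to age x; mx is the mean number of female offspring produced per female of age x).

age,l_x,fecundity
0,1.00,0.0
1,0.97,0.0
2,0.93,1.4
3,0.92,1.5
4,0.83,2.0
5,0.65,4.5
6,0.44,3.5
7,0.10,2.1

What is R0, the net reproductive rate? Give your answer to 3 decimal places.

lx·mx by age: 0, 0, 1.302, 1.38, 1.66, 2.925, 1.54, 0.21
R0 = Σ lx·mx = 9.017 → 9.017

9.017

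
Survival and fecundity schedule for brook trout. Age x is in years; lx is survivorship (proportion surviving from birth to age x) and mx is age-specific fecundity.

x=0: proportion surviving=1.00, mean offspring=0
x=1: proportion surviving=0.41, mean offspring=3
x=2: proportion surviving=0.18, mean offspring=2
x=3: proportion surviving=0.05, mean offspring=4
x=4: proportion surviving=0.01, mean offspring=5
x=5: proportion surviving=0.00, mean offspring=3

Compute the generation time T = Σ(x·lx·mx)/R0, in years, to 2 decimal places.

lx·mx: 0, 1.23, 0.36, 0.2, 0.05, 0 → R0 = 1.84
x·lx·mx: 0, 1.23, 0.72, 0.6, 0.2, 0 → Σ = 2.75
T = 2.75 / 1.84 = 1.494565… → 1.49

1.49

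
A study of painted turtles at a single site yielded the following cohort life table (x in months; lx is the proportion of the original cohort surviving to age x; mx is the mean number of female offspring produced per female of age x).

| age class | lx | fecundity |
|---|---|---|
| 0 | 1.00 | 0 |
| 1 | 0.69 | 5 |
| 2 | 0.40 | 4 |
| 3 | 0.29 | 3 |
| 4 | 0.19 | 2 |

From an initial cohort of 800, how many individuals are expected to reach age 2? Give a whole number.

Expected survivors = N0 · l_2 = 800 × 0.40 = 320 → 320

320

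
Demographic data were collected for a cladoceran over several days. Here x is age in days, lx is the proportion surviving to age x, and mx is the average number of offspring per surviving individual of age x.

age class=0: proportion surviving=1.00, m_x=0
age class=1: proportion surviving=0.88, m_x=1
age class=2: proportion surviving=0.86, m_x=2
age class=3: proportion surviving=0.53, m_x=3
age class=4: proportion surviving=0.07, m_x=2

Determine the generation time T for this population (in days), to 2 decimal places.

2.23

lx·mx: 0, 0.88, 1.72, 1.59, 0.14 → R0 = 4.33
x·lx·mx: 0, 0.88, 3.44, 4.77, 0.56 → Σ = 9.65
T = 9.65 / 4.33 = 2.228637… → 2.23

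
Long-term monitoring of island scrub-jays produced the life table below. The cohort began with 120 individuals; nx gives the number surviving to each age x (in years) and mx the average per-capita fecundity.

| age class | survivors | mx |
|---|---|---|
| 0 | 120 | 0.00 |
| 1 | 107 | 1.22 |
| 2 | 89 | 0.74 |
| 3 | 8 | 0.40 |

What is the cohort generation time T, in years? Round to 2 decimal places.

lx = nx/n0 = nx/120: 1, 0.89167…, 0.74167…, 0.06667…
lx·mx: 0, 1.087833…, 0.548833…, 0.026667… → R0 = 1.663333…
x·lx·mx: 0, 1.087833…, 1.097667…, 0.08… → Σ = 2.2655…
T = 2.2655… / 1.663333… = 1.362024… → 1.36

1.36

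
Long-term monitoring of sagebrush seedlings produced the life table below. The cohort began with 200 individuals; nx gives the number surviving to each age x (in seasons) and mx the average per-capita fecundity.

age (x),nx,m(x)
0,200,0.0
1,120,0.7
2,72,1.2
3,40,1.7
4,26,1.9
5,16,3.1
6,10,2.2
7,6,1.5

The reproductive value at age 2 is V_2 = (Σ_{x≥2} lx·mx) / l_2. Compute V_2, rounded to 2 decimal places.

3.95

lx = nx/n0 = nx/200: 1, 0.6, 0.36, 0.2, 0.13, 0.08, 0.05, 0.03
lx·mx for x ≥ 2: 0.432, 0.34, 0.247, 0.248, 0.11, 0.045 → sum = 1.422
V_2 = 1.422 / l_2 = 1.422 / 0.36 = 3.95 → 3.95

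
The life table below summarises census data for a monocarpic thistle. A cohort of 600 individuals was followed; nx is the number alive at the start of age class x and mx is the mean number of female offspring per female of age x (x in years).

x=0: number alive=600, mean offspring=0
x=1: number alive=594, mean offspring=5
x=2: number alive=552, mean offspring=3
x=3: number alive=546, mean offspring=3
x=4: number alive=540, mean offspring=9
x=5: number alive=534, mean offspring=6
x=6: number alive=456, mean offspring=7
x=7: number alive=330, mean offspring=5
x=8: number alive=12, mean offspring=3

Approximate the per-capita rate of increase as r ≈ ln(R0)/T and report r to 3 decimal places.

0.857

lx = nx/n0 = nx/600: 1, 0.99, 0.92, 0.91, 0.9, 0.89, 0.76, 0.55, 0.02
R0 = Σ lx·mx = 0 + 4.95 + 2.76 + 2.73 + 8.1 + 5.34 + 5.32 + 2.75 + 0.06 = 32.01
Σ x·lx·mx = 129.41; T = 129.41/32.01 = 4.0428…
r ≈ ln(R0)/T = ln(32.01)/4.0428… = 0.85734… → 0.857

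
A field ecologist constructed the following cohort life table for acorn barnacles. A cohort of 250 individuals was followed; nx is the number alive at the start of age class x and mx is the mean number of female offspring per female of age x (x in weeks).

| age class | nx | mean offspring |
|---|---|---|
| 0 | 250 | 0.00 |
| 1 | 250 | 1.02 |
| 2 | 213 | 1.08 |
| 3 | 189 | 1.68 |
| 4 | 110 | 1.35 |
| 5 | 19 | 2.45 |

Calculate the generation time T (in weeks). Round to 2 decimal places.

lx = nx/n0 = nx/250: 1, 1, 0.852, 0.756, 0.44, 0.076
lx·mx: 0, 1.02, 0.92016, 1.27008, 0.594, 0.1862 → R0 = 3.99044
x·lx·mx: 0, 1.02, 1.84032, 3.81024, 2.376, 0.931 → Σ = 9.97756
T = 9.97756 / 3.99044 = 2.500366… → 2.50

2.50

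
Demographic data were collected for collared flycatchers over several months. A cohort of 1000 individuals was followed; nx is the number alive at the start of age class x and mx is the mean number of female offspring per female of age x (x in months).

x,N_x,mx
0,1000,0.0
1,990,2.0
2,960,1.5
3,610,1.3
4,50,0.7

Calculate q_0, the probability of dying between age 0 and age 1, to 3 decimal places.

lx = nx/n0 = nx/1000: 1, 0.99, 0.96, 0.61, 0.05
q_0 = (l_0 − l_1) / l_0 = (1 − 0.99) / 1
     = 0.01 / 1 = 0.01 → 0.010

0.010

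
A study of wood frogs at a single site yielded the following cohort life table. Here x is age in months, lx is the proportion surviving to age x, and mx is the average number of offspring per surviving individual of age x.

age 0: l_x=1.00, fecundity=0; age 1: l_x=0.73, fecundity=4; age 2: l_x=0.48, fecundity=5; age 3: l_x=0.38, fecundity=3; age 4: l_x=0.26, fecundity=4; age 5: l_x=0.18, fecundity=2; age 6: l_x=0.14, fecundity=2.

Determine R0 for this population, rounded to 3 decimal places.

lx·mx by age: 0, 2.92, 2.4, 1.14, 1.04, 0.36, 0.28
R0 = Σ lx·mx = 8.14 → 8.140

8.140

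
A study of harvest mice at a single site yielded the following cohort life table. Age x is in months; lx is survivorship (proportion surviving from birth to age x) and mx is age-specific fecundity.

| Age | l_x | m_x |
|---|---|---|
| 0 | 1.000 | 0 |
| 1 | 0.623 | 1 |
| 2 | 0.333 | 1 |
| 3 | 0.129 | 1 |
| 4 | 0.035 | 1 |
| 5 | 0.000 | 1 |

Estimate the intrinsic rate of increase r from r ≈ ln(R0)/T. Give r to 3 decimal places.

R0 = Σ lx·mx = 0 + 0.623 + 0.333 + 0.129 + 0.035 + 0 = 1.12
Σ x·lx·mx = 1.816; T = 1.816/1.12 = 1.62143…
r ≈ ln(R0)/T = ln(1.12)/1.62143… = 0.06989… → 0.070

0.070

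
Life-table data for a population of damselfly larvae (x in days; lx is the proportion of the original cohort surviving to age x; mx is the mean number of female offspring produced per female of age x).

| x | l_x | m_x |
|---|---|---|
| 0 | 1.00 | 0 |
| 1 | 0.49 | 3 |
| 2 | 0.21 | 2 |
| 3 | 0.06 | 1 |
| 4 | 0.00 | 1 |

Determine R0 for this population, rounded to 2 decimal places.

lx·mx by age: 0, 1.47, 0.42, 0.06, 0
R0 = Σ lx·mx = 1.95 → 1.95

1.95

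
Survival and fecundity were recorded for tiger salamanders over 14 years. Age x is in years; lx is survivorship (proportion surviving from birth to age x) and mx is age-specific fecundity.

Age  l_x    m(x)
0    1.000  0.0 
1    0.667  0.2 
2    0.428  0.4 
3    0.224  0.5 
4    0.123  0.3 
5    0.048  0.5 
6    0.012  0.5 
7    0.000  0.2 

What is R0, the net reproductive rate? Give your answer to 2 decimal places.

lx·mx by age: 0, 0.1334, 0.1712, 0.112, 0.0369, 0.024, 0.006, 0
R0 = Σ lx·mx = 0.4835 → 0.48

0.48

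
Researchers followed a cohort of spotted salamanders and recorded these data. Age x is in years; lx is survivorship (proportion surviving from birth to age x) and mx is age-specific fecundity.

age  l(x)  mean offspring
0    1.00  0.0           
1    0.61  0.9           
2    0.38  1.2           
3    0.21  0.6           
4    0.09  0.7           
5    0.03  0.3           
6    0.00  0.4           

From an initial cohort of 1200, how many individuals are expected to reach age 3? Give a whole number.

252

Expected survivors = N0 · l_3 = 1200 × 0.21 = 252 → 252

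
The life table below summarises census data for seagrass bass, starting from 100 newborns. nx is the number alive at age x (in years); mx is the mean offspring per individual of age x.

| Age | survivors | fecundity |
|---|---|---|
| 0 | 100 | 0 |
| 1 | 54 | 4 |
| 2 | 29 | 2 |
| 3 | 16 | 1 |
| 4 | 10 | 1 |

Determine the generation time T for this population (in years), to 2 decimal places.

1.40

lx = nx/n0 = nx/100: 1, 0.54, 0.29, 0.16, 0.1
lx·mx: 0, 2.16, 0.58, 0.16, 0.1 → R0 = 3
x·lx·mx: 0, 2.16, 1.16, 0.48, 0.4 → Σ = 4.2
T = 4.2 / 3 = 1.4 → 1.40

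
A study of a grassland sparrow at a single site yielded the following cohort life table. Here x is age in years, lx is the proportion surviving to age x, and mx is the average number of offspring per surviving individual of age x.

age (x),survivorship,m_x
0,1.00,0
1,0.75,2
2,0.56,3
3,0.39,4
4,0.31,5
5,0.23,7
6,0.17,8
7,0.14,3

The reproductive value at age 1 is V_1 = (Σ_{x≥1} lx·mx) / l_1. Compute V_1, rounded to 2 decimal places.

lx·mx for x ≥ 1: 1.5, 1.68, 1.56, 1.55, 1.61, 1.36, 0.42 → sum = 9.68
V_1 = 9.68 / l_1 = 9.68 / 0.75 = 12.906667… → 12.91

12.91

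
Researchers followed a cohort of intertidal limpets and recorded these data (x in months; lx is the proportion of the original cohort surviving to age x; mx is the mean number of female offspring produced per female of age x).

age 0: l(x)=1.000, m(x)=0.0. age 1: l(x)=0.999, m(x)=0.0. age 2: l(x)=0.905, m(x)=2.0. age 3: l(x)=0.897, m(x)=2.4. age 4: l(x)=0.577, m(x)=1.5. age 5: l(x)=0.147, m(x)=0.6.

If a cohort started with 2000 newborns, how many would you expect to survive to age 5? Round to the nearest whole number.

294

Expected survivors = N0 · l_5 = 2000 × 0.147 = 294 → 294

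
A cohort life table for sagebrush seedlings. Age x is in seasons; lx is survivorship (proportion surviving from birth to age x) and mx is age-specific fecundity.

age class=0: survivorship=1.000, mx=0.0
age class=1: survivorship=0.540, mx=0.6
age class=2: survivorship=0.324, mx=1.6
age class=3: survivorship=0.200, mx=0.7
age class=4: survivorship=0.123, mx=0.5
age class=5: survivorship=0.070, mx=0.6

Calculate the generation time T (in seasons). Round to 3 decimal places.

lx·mx: 0, 0.324, 0.5184, 0.14, 0.0615, 0.042 → R0 = 1.0859
x·lx·mx: 0, 0.324, 1.0368, 0.42, 0.246, 0.21 → Σ = 2.2368
T = 2.2368 / 1.0859 = 2.059858… → 2.060

2.060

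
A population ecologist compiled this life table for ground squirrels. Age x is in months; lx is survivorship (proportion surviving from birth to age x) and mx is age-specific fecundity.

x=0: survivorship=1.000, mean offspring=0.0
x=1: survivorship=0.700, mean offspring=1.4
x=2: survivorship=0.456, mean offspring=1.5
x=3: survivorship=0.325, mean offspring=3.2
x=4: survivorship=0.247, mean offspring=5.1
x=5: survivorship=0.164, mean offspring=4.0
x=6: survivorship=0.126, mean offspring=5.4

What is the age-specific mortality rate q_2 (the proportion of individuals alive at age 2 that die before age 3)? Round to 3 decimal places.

q_2 = (l_2 − l_3) / l_2 = (0.456 − 0.325) / 0.456
     = 0.131 / 0.456 = 0.287281… → 0.287

0.287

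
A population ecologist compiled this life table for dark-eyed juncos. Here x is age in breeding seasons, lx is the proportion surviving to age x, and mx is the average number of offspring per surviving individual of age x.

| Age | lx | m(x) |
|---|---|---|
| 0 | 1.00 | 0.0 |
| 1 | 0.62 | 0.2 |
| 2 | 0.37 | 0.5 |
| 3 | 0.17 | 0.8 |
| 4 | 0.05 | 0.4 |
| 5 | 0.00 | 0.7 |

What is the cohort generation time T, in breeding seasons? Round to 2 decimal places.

2.11

lx·mx: 0, 0.124, 0.185, 0.136, 0.02, 0 → R0 = 0.465
x·lx·mx: 0, 0.124, 0.37, 0.408, 0.08, 0 → Σ = 0.982
T = 0.982 / 0.465 = 2.111828… → 2.11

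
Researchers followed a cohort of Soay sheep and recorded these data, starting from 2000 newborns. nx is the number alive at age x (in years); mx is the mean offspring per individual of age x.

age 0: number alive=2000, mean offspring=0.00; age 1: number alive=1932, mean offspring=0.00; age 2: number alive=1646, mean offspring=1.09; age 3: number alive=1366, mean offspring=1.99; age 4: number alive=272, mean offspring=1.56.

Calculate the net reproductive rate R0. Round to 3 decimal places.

2.468

lx = nx/n0 = nx/2000: 1, 0.966, 0.823, 0.683, 0.136
lx·mx by age: 0, 0, 0.89707, 1.35917, 0.21216
R0 = Σ lx·mx = 2.4684 → 2.468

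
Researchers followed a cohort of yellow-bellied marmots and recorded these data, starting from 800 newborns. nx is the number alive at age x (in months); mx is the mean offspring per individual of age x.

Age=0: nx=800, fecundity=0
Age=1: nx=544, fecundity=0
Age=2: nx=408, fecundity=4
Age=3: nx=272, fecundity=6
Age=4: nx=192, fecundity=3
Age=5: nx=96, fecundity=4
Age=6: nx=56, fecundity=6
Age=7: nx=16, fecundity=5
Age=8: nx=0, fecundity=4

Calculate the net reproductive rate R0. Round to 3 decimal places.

lx = nx/n0 = nx/800: 1, 0.68, 0.51, 0.34, 0.24, 0.12, 0.07, 0.02, 0
lx·mx by age: 0, 0, 2.04, 2.04, 0.72, 0.48, 0.42, 0.1, 0
R0 = Σ lx·mx = 5.8 → 5.800

5.800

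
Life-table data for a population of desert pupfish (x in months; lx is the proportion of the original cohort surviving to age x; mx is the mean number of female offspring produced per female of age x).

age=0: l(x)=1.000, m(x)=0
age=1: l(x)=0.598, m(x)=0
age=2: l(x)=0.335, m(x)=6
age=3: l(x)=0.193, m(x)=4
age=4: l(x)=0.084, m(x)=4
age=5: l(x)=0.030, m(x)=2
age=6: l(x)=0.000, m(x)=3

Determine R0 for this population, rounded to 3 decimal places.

lx·mx by age: 0, 0, 2.01, 0.772, 0.336, 0.06, 0
R0 = Σ lx·mx = 3.178 → 3.178

3.178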